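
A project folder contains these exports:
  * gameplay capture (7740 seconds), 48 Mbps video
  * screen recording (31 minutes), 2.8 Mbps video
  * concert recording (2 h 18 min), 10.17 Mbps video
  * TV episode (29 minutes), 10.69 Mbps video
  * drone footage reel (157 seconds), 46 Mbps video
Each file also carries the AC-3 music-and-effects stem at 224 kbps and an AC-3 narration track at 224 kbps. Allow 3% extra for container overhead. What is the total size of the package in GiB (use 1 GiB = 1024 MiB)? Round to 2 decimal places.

59.43 GiB

Audio total: 224 + 224 = 448 kbps = 0.448 Mbps.
gameplay capture: 48.448 Mbps × 7740 s × 1.03 = 386237.1 Mb
screen recording: 3.248 Mbps × 1860 s × 1.03 = 6222.5 Mb
concert recording: 10.618 Mbps × 8280 s × 1.03 = 90554.6 Mb
TV episode: 11.138 Mbps × 1740 s × 1.03 = 19961.5 Mb
drone footage reel: 46.448 Mbps × 157 s × 1.03 = 7511.1 Mb
Total: 510486.8 Mb = 63810.9 MB.
= 59.43 GiB.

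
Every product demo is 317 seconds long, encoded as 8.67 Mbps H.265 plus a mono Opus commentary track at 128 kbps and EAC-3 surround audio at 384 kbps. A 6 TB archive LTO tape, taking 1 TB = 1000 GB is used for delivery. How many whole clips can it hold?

Audio total: 128 + 384 = 512 kbps = 0.512 Mbps.
Total bitrate: 9.182 Mbps.
Per item: 9.182 Mbps × 317 s = 2,911 Mb = 363.8 MB.
Capacity: 6 TB = 48,000,000 Mb; 16490.91 items → 16490 complete.

16490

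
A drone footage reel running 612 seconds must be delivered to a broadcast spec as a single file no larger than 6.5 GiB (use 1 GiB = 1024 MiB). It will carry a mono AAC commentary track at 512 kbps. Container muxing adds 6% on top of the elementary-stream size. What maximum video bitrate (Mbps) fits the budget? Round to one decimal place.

Budget: 6.5 GiB = 55834.6 Mb.
Stream payload after overhead: 55834.6 / 1.06 = 52674.1 Mb.
Total bitrate budget: 52674.1 Mb / 612 s = 86.069 Mbps.
Audio: 512 kbps = 0.512 Mbps.
Video: 86.069 − 0.512 = 85.557 Mbps.

85.6 Mbps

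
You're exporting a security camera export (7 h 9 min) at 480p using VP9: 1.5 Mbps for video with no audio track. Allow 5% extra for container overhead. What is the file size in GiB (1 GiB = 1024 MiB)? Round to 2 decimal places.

4.72 GiB

7 h 9 min = 429 min = 25740 s
Total bitrate: 1.5 Mbps.
Stream data: 1.500 Mbps × 25740 s = 38610.0 Mb.
With 5% container overhead: ×1.05.
40,540 Mb = 5,067,562,500 bytes ÷ 1,073,741,824 = 4.720 GiB.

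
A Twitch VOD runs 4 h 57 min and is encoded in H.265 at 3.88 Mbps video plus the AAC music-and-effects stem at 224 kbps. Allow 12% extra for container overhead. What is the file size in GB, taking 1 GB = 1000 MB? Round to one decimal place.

4 h 57 min = 297 min = 17820 s
Audio: 224 kbps = 0.224 Mbps.
Total bitrate: 3.88 + 0.224 = 4.104 Mbps.
Stream data: 4.104 Mbps × 17820 s = 73133.3 Mb.
With 12% container overhead: ×1.12.
81,909 Mb ÷ 8 = 10,239 MB → 10.24 GB.

10.2 GB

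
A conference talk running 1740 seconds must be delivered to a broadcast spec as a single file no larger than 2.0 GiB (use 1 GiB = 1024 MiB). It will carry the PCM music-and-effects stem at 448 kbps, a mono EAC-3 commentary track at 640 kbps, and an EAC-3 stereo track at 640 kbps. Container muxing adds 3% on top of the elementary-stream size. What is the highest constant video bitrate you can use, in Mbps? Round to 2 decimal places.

Budget: 2.0 GiB = 17179.9 Mb.
Stream payload after overhead: 17179.9 / 1.03 = 16679.5 Mb.
Total bitrate budget: 16679.5 Mb / 1740 s = 9.586 Mbps.
Audio total: 448 + 640 + 640 = 1728 kbps = 1.728 Mbps.
Video: 9.586 − 1.728 = 7.858 Mbps.

7.86 Mbps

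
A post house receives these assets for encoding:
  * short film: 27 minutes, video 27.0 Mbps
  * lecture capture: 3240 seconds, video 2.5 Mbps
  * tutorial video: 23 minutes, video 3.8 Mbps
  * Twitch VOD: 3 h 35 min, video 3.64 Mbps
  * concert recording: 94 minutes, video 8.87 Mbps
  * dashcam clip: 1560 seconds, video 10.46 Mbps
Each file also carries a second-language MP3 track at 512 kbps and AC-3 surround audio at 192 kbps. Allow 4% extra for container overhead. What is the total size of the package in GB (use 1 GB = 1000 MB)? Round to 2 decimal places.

24.56 GB

Audio total: 512 + 192 = 704 kbps = 0.704 Mbps.
short film: 27.704 Mbps × 1620 s × 1.04 = 46675.7 Mb
lecture capture: 3.204 Mbps × 3240 s × 1.04 = 10796.2 Mb
tutorial video: 4.504 Mbps × 1380 s × 1.04 = 6464.1 Mb
Twitch VOD: 4.344 Mbps × 12900 s × 1.04 = 58279.1 Mb
concert recording: 9.574 Mbps × 5640 s × 1.04 = 56157.3 Mb
dashcam clip: 11.164 Mbps × 1560 s × 1.04 = 18112.5 Mb
Total: 196484.9 Mb = 24560.6 MB.
= 24.56 GB.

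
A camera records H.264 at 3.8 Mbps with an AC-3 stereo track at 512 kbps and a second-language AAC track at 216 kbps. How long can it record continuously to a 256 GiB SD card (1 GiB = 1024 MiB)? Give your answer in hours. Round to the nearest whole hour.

Audio total: 512 + 216 = 728 kbps = 0.728 Mbps.
Total bitrate: 3.8 + 0.728 = 4.528 Mbps.
Capacity: 256 GiB = 2,199,023 Mb.
Recording time: 2,199,023 / 4.528 = 485,650 s ≈ 135 hours.

135 hours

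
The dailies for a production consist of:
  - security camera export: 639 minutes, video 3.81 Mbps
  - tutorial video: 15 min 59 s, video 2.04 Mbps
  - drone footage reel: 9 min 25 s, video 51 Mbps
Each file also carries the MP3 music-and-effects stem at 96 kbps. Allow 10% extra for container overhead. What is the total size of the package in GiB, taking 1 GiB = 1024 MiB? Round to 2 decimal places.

23.14 GiB

Audio: 96 kbps = 0.096 Mbps.
security camera export: 3.906 Mbps × 38340 s × 1.10 = 164731.6 Mb
tutorial video: 2.136 Mbps × 959 s × 1.10 = 2253.3 Mb
drone footage reel: 51.096 Mbps × 565 s × 1.10 = 31756.2 Mb
Total: 198741.1 Mb = 24842.6 MB.
= 23.14 GiB.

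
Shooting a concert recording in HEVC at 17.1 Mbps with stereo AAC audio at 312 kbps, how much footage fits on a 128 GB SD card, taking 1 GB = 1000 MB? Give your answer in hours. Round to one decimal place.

16.3 hours

Audio: 312 kbps = 0.312 Mbps.
Total bitrate: 17.1 + 0.312 = 17.412 Mbps.
Capacity: 128 GB = 1,024,000 Mb.
Recording time: 1,024,000 / 17.412 = 58,810 s ≈ 16.3 hours.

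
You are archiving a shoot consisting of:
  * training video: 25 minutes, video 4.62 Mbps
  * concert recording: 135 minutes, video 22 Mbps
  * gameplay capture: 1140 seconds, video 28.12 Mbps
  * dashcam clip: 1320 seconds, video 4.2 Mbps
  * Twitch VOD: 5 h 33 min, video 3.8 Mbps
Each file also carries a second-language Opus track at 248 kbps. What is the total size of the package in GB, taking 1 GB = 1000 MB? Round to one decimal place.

38.3 GB

Audio: 248 kbps = 0.248 Mbps.
training video: 4.868 Mbps × 1500 s = 7302.0 Mb
concert recording: 22.248 Mbps × 8100 s = 180208.8 Mb
gameplay capture: 28.368 Mbps × 1140 s = 32339.5 Mb
dashcam clip: 4.448 Mbps × 1320 s = 5871.4 Mb
Twitch VOD: 4.048 Mbps × 19980 s = 80879.0 Mb
Total: 306600.7 Mb = 38325.1 MB.
= 38.33 GB.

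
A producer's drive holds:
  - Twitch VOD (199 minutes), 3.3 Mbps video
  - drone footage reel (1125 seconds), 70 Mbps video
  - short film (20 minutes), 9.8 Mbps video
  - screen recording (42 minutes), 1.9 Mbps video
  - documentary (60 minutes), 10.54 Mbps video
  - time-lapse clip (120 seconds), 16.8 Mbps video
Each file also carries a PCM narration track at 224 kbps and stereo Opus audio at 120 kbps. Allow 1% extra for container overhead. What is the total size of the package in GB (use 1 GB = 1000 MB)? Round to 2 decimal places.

Audio total: 224 + 120 = 344 kbps = 0.344 Mbps.
Twitch VOD: 3.644 Mbps × 11940 s × 1.01 = 43944.5 Mb
drone footage reel: 70.344 Mbps × 1125 s × 1.01 = 79928.4 Mb
short film: 10.144 Mbps × 1200 s × 1.01 = 12294.5 Mb
screen recording: 2.244 Mbps × 2520 s × 1.01 = 5711.4 Mb
documentary: 10.884 Mbps × 3600 s × 1.01 = 39574.2 Mb
time-lapse clip: 17.144 Mbps × 120 s × 1.01 = 2077.9 Mb
Total: 183530.9 Mb = 22941.4 MB.
= 22.94 GB.

22.94 GB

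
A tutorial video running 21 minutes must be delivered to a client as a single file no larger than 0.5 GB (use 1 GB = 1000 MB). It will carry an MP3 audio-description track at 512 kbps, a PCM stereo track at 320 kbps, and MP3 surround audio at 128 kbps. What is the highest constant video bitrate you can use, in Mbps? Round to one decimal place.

2.2 Mbps

Budget: 0.5 GB = 4000.0 Mb.
21 min = 1260 s
Total bitrate budget: 4000.0 Mb / 1260 s = 3.175 Mbps.
Audio total: 512 + 320 + 128 = 960 kbps = 0.960 Mbps.
Video: 3.175 − 0.960 = 2.215 Mbps.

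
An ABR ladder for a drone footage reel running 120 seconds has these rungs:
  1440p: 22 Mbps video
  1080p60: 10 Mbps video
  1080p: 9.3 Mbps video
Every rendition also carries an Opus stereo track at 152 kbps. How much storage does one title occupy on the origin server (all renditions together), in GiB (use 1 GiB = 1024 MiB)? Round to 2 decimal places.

0.58 GiB

Audio: 152 kbps = 0.152 Mbps.
Sum of rendition bitrates: (22+0.152) + (10+0.152) + (9.3+0.152) = 41.756 Mbps.
× 120 s = 5,011 Mb = 626.3 MB = 0.5833 GiB.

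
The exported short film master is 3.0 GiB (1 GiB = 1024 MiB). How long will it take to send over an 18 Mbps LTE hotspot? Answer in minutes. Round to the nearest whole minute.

24 minutes

File: 3.0 GiB = 25769.8 Mb.
At 18 Mbps: 25769.8 / 18 = 1431.7 s ≈ 23.9 minutes.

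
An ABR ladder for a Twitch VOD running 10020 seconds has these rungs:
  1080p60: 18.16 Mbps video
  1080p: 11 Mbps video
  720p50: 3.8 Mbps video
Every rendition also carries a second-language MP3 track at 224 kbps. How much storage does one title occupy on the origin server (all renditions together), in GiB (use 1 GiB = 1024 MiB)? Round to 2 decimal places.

39.23 GiB

Audio: 224 kbps = 0.224 Mbps.
Sum of rendition bitrates: (18.16+0.224) + (11+0.224) + (3.8+0.224) = 33.632 Mbps.
× 10020 s = 336,993 Mb = 42,124 MB = 39.23 GiB.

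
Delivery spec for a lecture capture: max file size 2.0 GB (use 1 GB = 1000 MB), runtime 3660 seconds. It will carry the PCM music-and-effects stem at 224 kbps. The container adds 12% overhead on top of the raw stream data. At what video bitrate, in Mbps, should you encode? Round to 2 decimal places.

Budget: 2.0 GB = 16000.0 Mb.
Stream payload after overhead: 16000.0 / 1.12 = 14285.7 Mb.
Total bitrate budget: 14285.7 Mb / 3660 s = 3.903 Mbps.
Audio: 224 kbps = 0.224 Mbps.
Video: 3.903 − 0.224 = 3.679 Mbps.

3.68 Mbps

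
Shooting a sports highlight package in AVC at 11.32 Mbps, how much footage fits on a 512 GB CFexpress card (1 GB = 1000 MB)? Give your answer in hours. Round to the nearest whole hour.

Capacity: 512 GB = 4,096,000 Mb.
Recording time: 4,096,000 / 11.320 = 361,837 s ≈ 101 hours.

101 hours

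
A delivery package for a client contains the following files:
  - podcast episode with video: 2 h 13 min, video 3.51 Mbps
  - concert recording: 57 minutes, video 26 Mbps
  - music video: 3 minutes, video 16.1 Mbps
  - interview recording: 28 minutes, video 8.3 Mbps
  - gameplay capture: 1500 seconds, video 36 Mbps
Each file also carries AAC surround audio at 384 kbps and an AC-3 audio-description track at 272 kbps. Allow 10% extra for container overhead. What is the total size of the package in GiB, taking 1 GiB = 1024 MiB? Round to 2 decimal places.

Audio total: 384 + 272 = 656 kbps = 0.656 Mbps.
podcast episode with video: 4.166 Mbps × 7980 s × 1.10 = 36569.1 Mb
concert recording: 26.656 Mbps × 3420 s × 1.10 = 100279.9 Mb
music video: 16.756 Mbps × 180 s × 1.10 = 3317.7 Mb
interview recording: 8.956 Mbps × 1680 s × 1.10 = 16550.7 Mb
gameplay capture: 36.656 Mbps × 1500 s × 1.10 = 60482.4 Mb
Total: 217199.8 Mb = 27150.0 MB.
= 25.29 GiB.

25.29 GiB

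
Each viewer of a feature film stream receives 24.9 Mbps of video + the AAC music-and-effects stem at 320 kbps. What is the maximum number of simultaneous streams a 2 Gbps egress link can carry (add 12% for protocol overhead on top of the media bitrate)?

Audio: 320 kbps = 0.320 Mbps.
Per-viewer media rate: 25.220 Mbps.
On the wire with 12% overhead: 28.246 Mbps.
2 Gbps = 2,000 Mbps; 2,000 / 28.246 = 70.81 → 70 viewers.

70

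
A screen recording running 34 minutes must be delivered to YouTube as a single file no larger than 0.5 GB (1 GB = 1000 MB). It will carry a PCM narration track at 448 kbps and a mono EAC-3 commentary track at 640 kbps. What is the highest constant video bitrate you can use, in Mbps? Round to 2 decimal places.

Budget: 0.5 GB = 4000.0 Mb.
34 min = 2040 s
Total bitrate budget: 4000.0 Mb / 2040 s = 1.961 Mbps.
Audio total: 448 + 640 = 1088 kbps = 1.088 Mbps.
Video: 1.961 − 1.088 = 0.873 Mbps.

0.87 Mbps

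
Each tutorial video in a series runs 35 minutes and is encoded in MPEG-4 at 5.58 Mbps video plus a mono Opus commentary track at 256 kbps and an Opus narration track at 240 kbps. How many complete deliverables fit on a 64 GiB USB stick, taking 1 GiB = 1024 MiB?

43

35 min = 2100 s
Audio total: 256 + 240 = 496 kbps = 0.496 Mbps.
Total bitrate: 6.076 Mbps.
Per item: 6.076 Mbps × 2100 s = 12,760 Mb = 1,595 MB.
Capacity: 64 GiB = 549,756 Mb; 43.09 items → 43 complete.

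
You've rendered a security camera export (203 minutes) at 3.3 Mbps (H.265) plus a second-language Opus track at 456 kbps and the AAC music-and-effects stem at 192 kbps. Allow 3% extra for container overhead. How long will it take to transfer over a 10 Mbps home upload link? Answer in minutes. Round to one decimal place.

203 min = 12180 s
Audio total: 456 + 192 = 648 kbps = 0.648 Mbps.
Total bitrate: 3.948 Mbps.
File: 3.948 Mbps × 12180 s = 48086.6 Mb.
With 3% container overhead: ×1.03. → 49529.2 Mb.
At 10 Mbps: 49529.2 / 10 = 4952.9 s ≈ 82.5 minutes.

82.5 minutes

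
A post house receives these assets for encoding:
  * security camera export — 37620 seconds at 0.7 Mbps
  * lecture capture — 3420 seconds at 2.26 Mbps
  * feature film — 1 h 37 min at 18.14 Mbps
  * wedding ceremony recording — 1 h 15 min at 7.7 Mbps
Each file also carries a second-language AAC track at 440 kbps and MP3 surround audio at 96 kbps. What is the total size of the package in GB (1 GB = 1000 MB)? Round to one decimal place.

Audio total: 440 + 96 = 536 kbps = 0.536 Mbps.
security camera export: 1.236 Mbps × 37620 s = 46498.3 Mb
lecture capture: 2.796 Mbps × 3420 s = 9562.3 Mb
feature film: 18.676 Mbps × 5820 s = 108694.3 Mb
wedding ceremony recording: 8.236 Mbps × 4500 s = 37062.0 Mb
Total: 201817.0 Mb = 25227.1 MB.
= 25.23 GB.

25.2 GB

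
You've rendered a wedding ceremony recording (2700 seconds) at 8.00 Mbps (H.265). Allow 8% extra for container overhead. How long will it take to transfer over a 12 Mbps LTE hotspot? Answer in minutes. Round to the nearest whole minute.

32 minutes

File: 8.000 Mbps × 2700 s = 21600.0 Mb.
With 8% container overhead: ×1.08. → 23328.0 Mb.
At 12 Mbps: 23328.0 / 12 = 1944.0 s ≈ 32.4 minutes.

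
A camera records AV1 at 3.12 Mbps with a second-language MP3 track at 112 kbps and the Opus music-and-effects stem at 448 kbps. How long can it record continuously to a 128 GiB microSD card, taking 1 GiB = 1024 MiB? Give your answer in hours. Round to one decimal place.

83.0 hours

Audio total: 112 + 448 = 560 kbps = 0.560 Mbps.
Total bitrate: 3.12 + 0.560 = 3.680 Mbps.
Capacity: 128 GiB = 1,099,512 Mb.
Recording time: 1,099,512 / 3.680 = 298,780 s ≈ 83.0 hours.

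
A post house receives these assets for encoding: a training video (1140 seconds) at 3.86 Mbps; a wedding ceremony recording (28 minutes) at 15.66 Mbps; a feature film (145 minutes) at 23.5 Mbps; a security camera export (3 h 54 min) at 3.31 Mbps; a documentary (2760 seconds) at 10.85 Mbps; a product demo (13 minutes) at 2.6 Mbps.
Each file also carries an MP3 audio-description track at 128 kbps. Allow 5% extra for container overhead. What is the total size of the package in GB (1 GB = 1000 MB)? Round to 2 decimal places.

41.65 GB

Audio: 128 kbps = 0.128 Mbps.
training video: 3.988 Mbps × 1140 s × 1.05 = 4773.6 Mb
wedding ceremony recording: 15.788 Mbps × 1680 s × 1.05 = 27850.0 Mb
feature film: 23.628 Mbps × 8700 s × 1.05 = 215841.8 Mb
security camera export: 3.438 Mbps × 14040 s × 1.05 = 50683.0 Mb
documentary: 10.978 Mbps × 2760 s × 1.05 = 31814.2 Mb
product demo: 2.728 Mbps × 780 s × 1.05 = 2234.2 Mb
Total: 333196.9 Mb = 41649.6 MB.
= 41.65 GB.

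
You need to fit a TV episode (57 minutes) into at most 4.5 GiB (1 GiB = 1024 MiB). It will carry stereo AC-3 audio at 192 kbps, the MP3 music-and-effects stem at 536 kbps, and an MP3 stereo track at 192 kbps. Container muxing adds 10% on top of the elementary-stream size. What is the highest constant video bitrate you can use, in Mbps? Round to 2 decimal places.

Budget: 4.5 GiB = 38654.7 Mb.
Stream payload after overhead: 38654.7 / 1.10 = 35140.6 Mb.
57 min = 3420 s
Total bitrate budget: 35140.6 Mb / 3420 s = 10.275 Mbps.
Audio total: 192 + 536 + 192 = 920 kbps = 0.920 Mbps.
Video: 10.275 − 0.920 = 9.355 Mbps.

9.36 Mbps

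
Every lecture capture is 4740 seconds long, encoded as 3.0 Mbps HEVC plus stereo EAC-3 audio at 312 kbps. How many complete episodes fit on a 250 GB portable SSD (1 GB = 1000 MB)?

127

Audio: 312 kbps = 0.312 Mbps.
Total bitrate: 3.312 Mbps.
Per item: 3.312 Mbps × 4740 s = 15,699 Mb = 1,962 MB.
Capacity: 250 GB = 2,000,000 Mb; 127.40 items → 127 complete.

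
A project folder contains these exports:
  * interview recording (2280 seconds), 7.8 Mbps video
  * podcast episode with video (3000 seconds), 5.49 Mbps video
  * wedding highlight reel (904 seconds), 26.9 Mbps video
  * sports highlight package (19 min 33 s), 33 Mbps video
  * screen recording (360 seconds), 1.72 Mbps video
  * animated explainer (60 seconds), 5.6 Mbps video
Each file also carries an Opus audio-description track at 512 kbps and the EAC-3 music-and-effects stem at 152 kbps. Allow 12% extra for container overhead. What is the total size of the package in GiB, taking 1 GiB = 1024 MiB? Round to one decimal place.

13.5 GiB

Audio total: 512 + 152 = 664 kbps = 0.664 Mbps.
interview recording: 8.464 Mbps × 2280 s × 1.12 = 21613.7 Mb
podcast episode with video: 6.154 Mbps × 3000 s × 1.12 = 20677.4 Mb
wedding highlight reel: 27.564 Mbps × 904 s × 1.12 = 27908.0 Mb
sports highlight package: 33.664 Mbps × 1173 s × 1.12 = 44226.4 Mb
screen recording: 2.384 Mbps × 360 s × 1.12 = 961.2 Mb
animated explainer: 6.264 Mbps × 60 s × 1.12 = 420.9 Mb
Total: 115807.7 Mb = 14476.0 MB.
= 13.48 GiB.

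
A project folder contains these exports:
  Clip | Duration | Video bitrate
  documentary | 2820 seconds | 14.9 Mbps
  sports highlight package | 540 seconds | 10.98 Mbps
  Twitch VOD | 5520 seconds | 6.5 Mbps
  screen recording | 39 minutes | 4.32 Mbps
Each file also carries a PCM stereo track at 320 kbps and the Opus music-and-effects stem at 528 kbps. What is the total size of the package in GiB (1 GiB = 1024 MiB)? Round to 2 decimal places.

Audio total: 320 + 528 = 848 kbps = 0.848 Mbps.
documentary: 15.748 Mbps × 2820 s = 44409.4 Mb
sports highlight package: 11.828 Mbps × 540 s = 6387.1 Mb
Twitch VOD: 7.348 Mbps × 5520 s = 40561.0 Mb
screen recording: 5.168 Mbps × 2340 s = 12093.1 Mb
Total: 103450.6 Mb = 12931.3 MB.
= 12.04 GiB.

12.04 GiB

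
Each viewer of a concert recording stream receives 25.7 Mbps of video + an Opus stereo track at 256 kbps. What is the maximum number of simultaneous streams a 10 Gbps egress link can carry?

Audio: 256 kbps = 0.256 Mbps.
Per-viewer media rate: 25.956 Mbps.
10 Gbps = 10,000 Mbps; 10,000 / 25.956 = 385.27 → 385 viewers.

385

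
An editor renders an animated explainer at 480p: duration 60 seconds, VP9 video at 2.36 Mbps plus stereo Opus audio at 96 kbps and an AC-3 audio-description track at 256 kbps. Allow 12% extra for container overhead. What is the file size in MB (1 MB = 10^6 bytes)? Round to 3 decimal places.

Audio total: 96 + 256 = 352 kbps = 0.352 Mbps.
Total bitrate: 2.36 + 0.352 = 2.712 Mbps.
Stream data: 2.712 Mbps × 60 s = 162.7 Mb.
With 12% container overhead: ×1.12.
182.2 Mb ÷ 8 = 22.78 MB → 22.78 MB.

22.781 MB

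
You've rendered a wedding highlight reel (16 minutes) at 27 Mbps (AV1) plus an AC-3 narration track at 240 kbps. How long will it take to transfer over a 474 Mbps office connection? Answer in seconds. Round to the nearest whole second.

16 min = 960 s
Audio: 240 kbps = 0.240 Mbps.
Total bitrate: 27.240 Mbps.
File: 27.240 Mbps × 960 s = 26150.4 Mb.
At 474 Mbps: 26150.4 / 474 = 55.2 s ≈ 55.2 seconds.

55 seconds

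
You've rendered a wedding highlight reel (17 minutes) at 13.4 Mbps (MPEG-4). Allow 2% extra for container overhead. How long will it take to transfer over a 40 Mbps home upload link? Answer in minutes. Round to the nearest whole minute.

6 minutes

17 min = 1020 s
File: 13.400 Mbps × 1020 s = 13668.0 Mb.
With 2% container overhead: ×1.02. → 13941.4 Mb.
At 40 Mbps: 13941.4 / 40 = 348.5 s ≈ 5.81 minutes.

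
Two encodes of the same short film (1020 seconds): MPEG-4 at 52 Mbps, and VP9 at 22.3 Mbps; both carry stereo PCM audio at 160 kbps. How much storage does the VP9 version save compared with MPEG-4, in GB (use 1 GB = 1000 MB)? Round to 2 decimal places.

3.79 GB

Audio: 160 kbps = 0.160 Mbps.
MPEG-4: 52.160 Mbps × 1020 s = 53203.2 Mb = 6.650 GB.
VP9: 22.460 Mbps × 1020 s = 22909.2 Mb = 2.864 GB.
Saving: 6.650 − 2.864 = 3.787 GB.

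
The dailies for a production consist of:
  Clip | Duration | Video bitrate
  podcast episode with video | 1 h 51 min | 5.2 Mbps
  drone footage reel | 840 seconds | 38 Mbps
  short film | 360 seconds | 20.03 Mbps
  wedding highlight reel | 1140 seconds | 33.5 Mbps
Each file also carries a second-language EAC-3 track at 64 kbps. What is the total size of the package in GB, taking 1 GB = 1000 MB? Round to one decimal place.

Audio: 64 kbps = 0.064 Mbps.
podcast episode with video: 5.264 Mbps × 6660 s = 35058.2 Mb
drone footage reel: 38.064 Mbps × 840 s = 31973.8 Mb
short film: 20.094 Mbps × 360 s = 7233.8 Mb
wedding highlight reel: 33.564 Mbps × 1140 s = 38263.0 Mb
Total: 112528.8 Mb = 14066.1 MB.
= 14.07 GB.

14.1 GB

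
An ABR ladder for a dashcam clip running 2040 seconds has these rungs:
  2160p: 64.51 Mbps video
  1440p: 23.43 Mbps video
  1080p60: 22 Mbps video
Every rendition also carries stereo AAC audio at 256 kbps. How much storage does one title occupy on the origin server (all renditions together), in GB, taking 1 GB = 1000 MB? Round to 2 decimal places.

28.23 GB

Audio: 256 kbps = 0.256 Mbps.
Sum of rendition bitrates: (64.51+0.256) + (23.43+0.256) + (22+0.256) = 110.708 Mbps.
× 2040 s = 225,844 Mb = 28,231 MB = 28.23 GB.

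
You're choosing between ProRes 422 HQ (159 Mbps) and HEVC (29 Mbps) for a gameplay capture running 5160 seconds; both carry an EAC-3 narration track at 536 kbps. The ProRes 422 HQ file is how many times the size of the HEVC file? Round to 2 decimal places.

5.40

Audio: 536 kbps = 0.536 Mbps.
ProRes 422 HQ: 159.536 Mbps × 5160 s = 823205.8 Mb = 102.901 GB.
HEVC: 29.536 Mbps × 5160 s = 152405.8 Mb = 19.051 GB.
Ratio: 102.901 / 19.051 = 5.401.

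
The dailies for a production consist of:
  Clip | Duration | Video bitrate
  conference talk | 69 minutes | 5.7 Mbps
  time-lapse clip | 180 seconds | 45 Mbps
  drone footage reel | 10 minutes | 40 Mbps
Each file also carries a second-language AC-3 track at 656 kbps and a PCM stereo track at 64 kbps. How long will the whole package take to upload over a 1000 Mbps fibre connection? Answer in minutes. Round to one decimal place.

1.0 minutes

Audio total: 656 + 64 = 720 kbps = 0.720 Mbps.
conference talk: 6.420 Mbps × 4140 s = 26578.8 Mb
time-lapse clip: 45.720 Mbps × 180 s = 8229.6 Mb
drone footage reel: 40.720 Mbps × 600 s = 24432.0 Mb
Total: 59240.4 Mb = 7405.1 MB.
At 1000 Mbps: 59240.4 / 1000 = 59 s ≈ 0.987 minutes.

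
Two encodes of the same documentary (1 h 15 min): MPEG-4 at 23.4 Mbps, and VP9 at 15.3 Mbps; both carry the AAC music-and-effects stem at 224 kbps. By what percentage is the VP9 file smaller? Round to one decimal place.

34.3%

1 h 15 min = 75 min = 4500 s
Audio: 224 kbps = 0.224 Mbps.
MPEG-4: 23.624 Mbps × 4500 s = 106308.0 Mb = 12.376 GiB.
VP9: 15.524 Mbps × 4500 s = 69858.0 Mb = 8.133 GiB.
Reduction: (1 − 8.133/12.376) × 100 = 34.29%.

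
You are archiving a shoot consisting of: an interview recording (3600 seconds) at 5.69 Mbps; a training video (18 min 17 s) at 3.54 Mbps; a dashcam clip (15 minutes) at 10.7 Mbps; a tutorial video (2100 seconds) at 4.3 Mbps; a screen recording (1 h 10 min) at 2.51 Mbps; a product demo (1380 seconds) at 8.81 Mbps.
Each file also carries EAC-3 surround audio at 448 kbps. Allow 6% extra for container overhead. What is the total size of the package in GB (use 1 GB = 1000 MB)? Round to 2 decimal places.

Audio: 448 kbps = 0.448 Mbps.
interview recording: 6.138 Mbps × 3600 s × 1.06 = 23422.6 Mb
training video: 3.988 Mbps × 1097 s × 1.06 = 4637.3 Mb
dashcam clip: 11.148 Mbps × 900 s × 1.06 = 10635.2 Mb
tutorial video: 4.748 Mbps × 2100 s × 1.06 = 10569.0 Mb
screen recording: 2.958 Mbps × 4200 s × 1.06 = 13169.0 Mb
product demo: 9.258 Mbps × 1380 s × 1.06 = 13542.6 Mb
Total: 75975.8 Mb = 9497.0 MB.
= 9.497 GB.

9.50 GB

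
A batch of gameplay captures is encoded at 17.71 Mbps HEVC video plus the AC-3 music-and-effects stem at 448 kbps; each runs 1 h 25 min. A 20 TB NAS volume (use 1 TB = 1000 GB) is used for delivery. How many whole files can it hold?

1 h 25 min = 85 min = 5100 s
Audio: 448 kbps = 0.448 Mbps.
Total bitrate: 18.158 Mbps.
Per item: 18.158 Mbps × 5100 s = 92,606 Mb = 11,576 MB.
Capacity: 20 TB = 160,000,000 Mb; 1727.75 items → 1727 complete.

1727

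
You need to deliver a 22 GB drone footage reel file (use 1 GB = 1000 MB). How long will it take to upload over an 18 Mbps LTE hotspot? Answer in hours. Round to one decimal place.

File: 22 GB = 176000.0 Mb.
At 18 Mbps: 176000.0 / 18 = 9777.8 s ≈ 2.72 hours.

2.7 hours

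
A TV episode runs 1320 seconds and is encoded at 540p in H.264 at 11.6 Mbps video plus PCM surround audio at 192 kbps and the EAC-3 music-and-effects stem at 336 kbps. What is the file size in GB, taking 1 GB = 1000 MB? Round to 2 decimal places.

2.00 GB

Audio total: 192 + 336 = 528 kbps = 0.528 Mbps.
Total bitrate: 11.6 + 0.528 = 12.128 Mbps.
Stream data: 12.128 Mbps × 1320 s = 16009.0 Mb.
16,009 Mb ÷ 8 = 2,001 MB → 2.001 GB.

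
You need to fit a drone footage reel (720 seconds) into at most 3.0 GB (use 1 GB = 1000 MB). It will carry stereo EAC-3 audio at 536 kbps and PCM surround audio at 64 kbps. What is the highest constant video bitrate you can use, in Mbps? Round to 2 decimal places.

32.73 Mbps

Budget: 3.0 GB = 24000.0 Mb.
Total bitrate budget: 24000.0 Mb / 720 s = 33.333 Mbps.
Audio total: 536 + 64 = 600 kbps = 0.600 Mbps.
Video: 33.333 − 0.600 = 32.733 Mbps.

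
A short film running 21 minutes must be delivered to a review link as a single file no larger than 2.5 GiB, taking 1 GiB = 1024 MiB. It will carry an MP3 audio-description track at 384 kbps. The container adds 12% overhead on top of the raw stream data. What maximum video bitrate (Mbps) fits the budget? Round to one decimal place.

14.8 Mbps

Budget: 2.5 GiB = 21474.8 Mb.
Stream payload after overhead: 21474.8 / 1.12 = 19174.0 Mb.
21 min = 1260 s
Total bitrate budget: 19174.0 Mb / 1260 s = 15.217 Mbps.
Audio: 384 kbps = 0.384 Mbps.
Video: 15.217 − 0.384 = 14.833 Mbps.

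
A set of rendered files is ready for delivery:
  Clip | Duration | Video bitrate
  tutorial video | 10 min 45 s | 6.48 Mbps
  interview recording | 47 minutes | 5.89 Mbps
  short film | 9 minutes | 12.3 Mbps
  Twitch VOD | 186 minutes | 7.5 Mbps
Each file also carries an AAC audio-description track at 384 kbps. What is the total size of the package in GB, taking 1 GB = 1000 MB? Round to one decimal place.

Audio: 384 kbps = 0.384 Mbps.
tutorial video: 6.864 Mbps × 645 s = 4427.3 Mb
interview recording: 6.274 Mbps × 2820 s = 17692.7 Mb
short film: 12.684 Mbps × 540 s = 6849.4 Mb
Twitch VOD: 7.884 Mbps × 11160 s = 87985.4 Mb
Total: 116954.8 Mb = 14619.3 MB.
= 14.62 GB.

14.6 GB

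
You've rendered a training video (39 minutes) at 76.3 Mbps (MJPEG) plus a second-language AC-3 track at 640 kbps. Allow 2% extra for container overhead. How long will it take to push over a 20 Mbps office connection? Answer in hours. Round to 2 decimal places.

2.55 hours

39 min = 2340 s
Audio: 640 kbps = 0.640 Mbps.
Total bitrate: 76.940 Mbps.
File: 76.940 Mbps × 2340 s = 180039.6 Mb.
With 2% container overhead: ×1.02. → 183640.4 Mb.
At 20 Mbps: 183640.4 / 20 = 9182.0 s ≈ 2.55 hours.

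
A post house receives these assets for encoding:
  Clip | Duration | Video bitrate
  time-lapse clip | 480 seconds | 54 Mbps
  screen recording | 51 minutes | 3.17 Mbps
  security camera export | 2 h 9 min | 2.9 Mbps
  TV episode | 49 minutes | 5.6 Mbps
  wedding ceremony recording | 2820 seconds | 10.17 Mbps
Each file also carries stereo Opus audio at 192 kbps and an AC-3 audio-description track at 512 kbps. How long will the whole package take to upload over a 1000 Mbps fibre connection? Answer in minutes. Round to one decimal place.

Audio total: 192 + 512 = 704 kbps = 0.704 Mbps.
time-lapse clip: 54.704 Mbps × 480 s = 26257.9 Mb
screen recording: 3.874 Mbps × 3060 s = 11854.4 Mb
security camera export: 3.604 Mbps × 7740 s = 27895.0 Mb
TV episode: 6.304 Mbps × 2940 s = 18533.8 Mb
wedding ceremony recording: 10.874 Mbps × 2820 s = 30664.7 Mb
Total: 115205.8 Mb = 14400.7 MB.
At 1000 Mbps: 115205.8 / 1000 = 115 s ≈ 1.92 minutes.

1.9 minutes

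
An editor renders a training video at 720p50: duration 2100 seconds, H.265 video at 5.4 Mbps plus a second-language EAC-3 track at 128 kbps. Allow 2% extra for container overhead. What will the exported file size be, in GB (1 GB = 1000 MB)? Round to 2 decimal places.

1.48 GB

Audio: 128 kbps = 0.128 Mbps.
Total bitrate: 5.4 + 0.128 = 5.528 Mbps.
Stream data: 5.528 Mbps × 2100 s = 11608.8 Mb.
With 2% container overhead: ×1.02.
11,841 Mb ÷ 8 = 1,480 MB → 1.480 GB.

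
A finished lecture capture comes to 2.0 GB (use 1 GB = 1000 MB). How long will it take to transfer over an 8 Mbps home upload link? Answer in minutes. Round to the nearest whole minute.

File: 2.0 GB = 16000.0 Mb.
At 8 Mbps: 16000.0 / 8 = 2000.0 s ≈ 33.3 minutes.

33 minutes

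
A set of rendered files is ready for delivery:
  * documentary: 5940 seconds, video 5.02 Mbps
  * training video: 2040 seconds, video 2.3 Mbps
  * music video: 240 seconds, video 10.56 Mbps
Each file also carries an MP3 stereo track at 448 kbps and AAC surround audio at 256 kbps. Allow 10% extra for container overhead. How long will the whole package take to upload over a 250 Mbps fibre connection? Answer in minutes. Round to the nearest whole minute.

3 minutes

Audio total: 448 + 256 = 704 kbps = 0.704 Mbps.
documentary: 5.724 Mbps × 5940 s × 1.10 = 37400.6 Mb
training video: 3.004 Mbps × 2040 s × 1.10 = 6741.0 Mb
music video: 11.264 Mbps × 240 s × 1.10 = 2973.7 Mb
Total: 47115.3 Mb = 5889.4 MB.
At 250 Mbps: 47115.3 / 250 = 188 s ≈ 3.14 minutes.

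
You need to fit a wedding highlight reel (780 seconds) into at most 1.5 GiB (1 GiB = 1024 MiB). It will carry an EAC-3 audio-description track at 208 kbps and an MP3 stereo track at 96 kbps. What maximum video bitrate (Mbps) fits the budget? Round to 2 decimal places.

16.22 Mbps

Budget: 1.5 GiB = 12884.9 Mb.
Total bitrate budget: 12884.9 Mb / 780 s = 16.519 Mbps.
Audio total: 208 + 96 = 304 kbps = 0.304 Mbps.
Video: 16.519 − 0.304 = 16.215 Mbps.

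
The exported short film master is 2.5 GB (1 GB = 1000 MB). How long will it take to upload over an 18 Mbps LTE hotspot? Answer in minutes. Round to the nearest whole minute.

File: 2.5 GB = 20000.0 Mb.
At 18 Mbps: 20000.0 / 18 = 1111.1 s ≈ 18.5 minutes.

19 minutes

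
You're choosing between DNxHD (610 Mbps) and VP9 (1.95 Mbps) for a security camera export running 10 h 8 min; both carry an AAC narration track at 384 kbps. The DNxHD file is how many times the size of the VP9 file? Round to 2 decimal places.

10 h 8 min = 608 min = 36480 s
Audio: 384 kbps = 0.384 Mbps.
DNxHD: 610.384 Mbps × 36480 s = 22266808.3 Mb = 2783.351 GB.
VP9: 2.334 Mbps × 36480 s = 85144.3 Mb = 10.643 GB.
Ratio: 2783.351 / 10.643 = 261.518.

261.52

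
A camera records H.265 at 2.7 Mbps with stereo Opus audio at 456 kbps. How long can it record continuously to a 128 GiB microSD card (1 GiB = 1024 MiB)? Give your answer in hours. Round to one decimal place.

Audio: 456 kbps = 0.456 Mbps.
Total bitrate: 2.7 + 0.456 = 3.156 Mbps.
Capacity: 128 GiB = 1,099,512 Mb.
Recording time: 1,099,512 / 3.156 = 348,388 s ≈ 96.8 hours.

96.8 hours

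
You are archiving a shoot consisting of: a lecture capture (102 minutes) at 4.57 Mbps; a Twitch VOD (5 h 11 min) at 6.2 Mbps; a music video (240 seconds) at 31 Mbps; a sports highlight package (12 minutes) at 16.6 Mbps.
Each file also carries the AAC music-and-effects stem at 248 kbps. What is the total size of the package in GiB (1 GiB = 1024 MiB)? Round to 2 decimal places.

Audio: 248 kbps = 0.248 Mbps.
lecture capture: 4.818 Mbps × 6120 s = 29486.2 Mb
Twitch VOD: 6.448 Mbps × 18660 s = 120319.7 Mb
music video: 31.248 Mbps × 240 s = 7499.5 Mb
sports highlight package: 16.848 Mbps × 720 s = 12130.6 Mb
Total: 169435.9 Mb = 21179.5 MB.
= 19.72 GiB.

19.72 GiB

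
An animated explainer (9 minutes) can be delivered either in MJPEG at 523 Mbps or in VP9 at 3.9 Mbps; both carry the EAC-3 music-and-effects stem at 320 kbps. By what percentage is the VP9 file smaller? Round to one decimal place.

99.2%

9 min = 540 s
Audio: 320 kbps = 0.320 Mbps.
MJPEG: 523.320 Mbps × 540 s = 282592.8 Mb = 32.898 GiB.
VP9: 4.220 Mbps × 540 s = 2278.8 Mb = 0.265 GiB.
Reduction: (1 − 0.265/32.898) × 100 = 99.19%.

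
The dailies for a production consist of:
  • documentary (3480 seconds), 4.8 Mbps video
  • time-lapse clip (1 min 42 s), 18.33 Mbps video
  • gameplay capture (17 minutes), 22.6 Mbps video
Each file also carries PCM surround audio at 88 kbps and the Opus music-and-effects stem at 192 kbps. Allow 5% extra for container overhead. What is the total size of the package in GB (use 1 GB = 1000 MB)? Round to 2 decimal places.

Audio total: 88 + 192 = 280 kbps = 0.280 Mbps.
documentary: 5.080 Mbps × 3480 s × 1.05 = 18562.3 Mb
time-lapse clip: 18.610 Mbps × 102 s × 1.05 = 1993.1 Mb
gameplay capture: 22.880 Mbps × 1020 s × 1.05 = 24504.5 Mb
Total: 45059.9 Mb = 5632.5 MB.
= 5.632 GB.

5.63 GB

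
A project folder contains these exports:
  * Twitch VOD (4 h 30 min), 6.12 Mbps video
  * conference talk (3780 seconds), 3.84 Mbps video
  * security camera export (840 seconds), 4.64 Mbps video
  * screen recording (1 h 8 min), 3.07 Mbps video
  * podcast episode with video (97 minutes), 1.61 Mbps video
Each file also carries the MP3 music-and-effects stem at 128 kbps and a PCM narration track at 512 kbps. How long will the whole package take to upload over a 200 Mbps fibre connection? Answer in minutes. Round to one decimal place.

Audio total: 128 + 512 = 640 kbps = 0.640 Mbps.
Twitch VOD: 6.760 Mbps × 16200 s = 109512.0 Mb
conference talk: 4.480 Mbps × 3780 s = 16934.4 Mb
security camera export: 5.280 Mbps × 840 s = 4435.2 Mb
screen recording: 3.710 Mbps × 4080 s = 15136.8 Mb
podcast episode with video: 2.250 Mbps × 5820 s = 13095.0 Mb
Total: 159113.4 Mb = 19889.2 MB.
At 200 Mbps: 159113.4 / 200 = 796 s ≈ 13.3 minutes.

13.3 minutes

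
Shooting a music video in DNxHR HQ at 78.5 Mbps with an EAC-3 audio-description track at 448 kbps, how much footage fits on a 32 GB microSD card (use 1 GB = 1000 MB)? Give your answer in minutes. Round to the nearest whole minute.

54 minutes

Audio: 448 kbps = 0.448 Mbps.
Total bitrate: 78.5 + 0.448 = 78.948 Mbps.
Capacity: 32 GB = 256,000 Mb.
Recording time: 256,000 / 78.948 = 3,243 s ≈ 54.0 minutes.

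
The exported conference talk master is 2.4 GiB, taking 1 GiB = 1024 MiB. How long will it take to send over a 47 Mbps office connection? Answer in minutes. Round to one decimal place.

7.3 minutes

File: 2.4 GiB = 20615.8 Mb.
At 47 Mbps: 20615.8 / 47 = 438.6 s ≈ 7.31 minutes.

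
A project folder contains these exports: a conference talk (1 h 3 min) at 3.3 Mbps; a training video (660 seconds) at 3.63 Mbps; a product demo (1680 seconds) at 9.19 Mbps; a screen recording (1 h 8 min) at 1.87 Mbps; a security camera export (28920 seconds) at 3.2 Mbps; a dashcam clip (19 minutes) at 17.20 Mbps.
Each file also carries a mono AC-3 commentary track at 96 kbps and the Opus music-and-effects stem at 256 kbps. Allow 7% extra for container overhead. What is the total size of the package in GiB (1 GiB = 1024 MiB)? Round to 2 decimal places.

Audio total: 96 + 256 = 352 kbps = 0.352 Mbps.
conference talk: 3.652 Mbps × 3780 s × 1.07 = 14770.9 Mb
training video: 3.982 Mbps × 660 s × 1.07 = 2812.1 Mb
product demo: 9.542 Mbps × 1680 s × 1.07 = 17152.7 Mb
screen recording: 2.222 Mbps × 4080 s × 1.07 = 9700.4 Mb
security camera export: 3.552 Mbps × 28920 s × 1.07 = 109914.5 Mb
dashcam clip: 17.552 Mbps × 1140 s × 1.07 = 21409.9 Mb
Total: 175760.5 Mb = 21970.1 MB.
= 20.46 GiB.

20.46 GiB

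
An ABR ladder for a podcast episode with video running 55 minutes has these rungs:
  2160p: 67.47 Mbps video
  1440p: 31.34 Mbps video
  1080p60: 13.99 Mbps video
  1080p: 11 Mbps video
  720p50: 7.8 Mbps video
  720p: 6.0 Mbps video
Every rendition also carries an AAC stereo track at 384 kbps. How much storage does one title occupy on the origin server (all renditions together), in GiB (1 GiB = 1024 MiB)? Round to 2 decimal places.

55 min = 3300 s
Audio: 384 kbps = 0.384 Mbps.
Sum of rendition bitrates: (67.47+0.384) + (31.34+0.384) + (13.99+0.384) + (11+0.384) + (7.8+0.384) + (6.0+0.384) = 139.904 Mbps.
× 3300 s = 461,683 Mb = 57,710 MB = 53.75 GiB.

53.75 GiB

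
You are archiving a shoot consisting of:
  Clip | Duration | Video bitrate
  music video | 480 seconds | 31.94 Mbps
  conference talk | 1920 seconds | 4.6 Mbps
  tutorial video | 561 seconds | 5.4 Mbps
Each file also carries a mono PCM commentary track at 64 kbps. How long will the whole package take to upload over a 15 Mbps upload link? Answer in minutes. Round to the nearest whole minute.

Audio: 64 kbps = 0.064 Mbps.
music video: 32.004 Mbps × 480 s = 15361.9 Mb
conference talk: 4.664 Mbps × 1920 s = 8954.9 Mb
tutorial video: 5.464 Mbps × 561 s = 3065.3 Mb
Total: 27382.1 Mb = 3422.8 MB.
At 15 Mbps: 27382.1 / 15 = 1825 s ≈ 30.4 minutes.

30 minutes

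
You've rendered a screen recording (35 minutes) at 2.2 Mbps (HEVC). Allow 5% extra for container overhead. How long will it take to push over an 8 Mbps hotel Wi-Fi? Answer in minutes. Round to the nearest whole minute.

35 min = 2100 s
File: 2.200 Mbps × 2100 s = 4620.0 Mb.
With 5% container overhead: ×1.05. → 4851.0 Mb.
At 8 Mbps: 4851.0 / 8 = 606.4 s ≈ 10.1 minutes.

10 minutes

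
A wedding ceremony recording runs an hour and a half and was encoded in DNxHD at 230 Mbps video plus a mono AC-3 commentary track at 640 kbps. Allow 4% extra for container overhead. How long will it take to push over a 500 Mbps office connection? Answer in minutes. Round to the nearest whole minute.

1.5 h = 5400 s
Audio: 640 kbps = 0.640 Mbps.
Total bitrate: 230.640 Mbps.
File: 230.640 Mbps × 5400 s = 1245456.0 Mb.
With 4% container overhead: ×1.04. → 1295274.2 Mb.
At 500 Mbps: 1295274.2 / 500 = 2590.5 s ≈ 43.2 minutes.

43 minutes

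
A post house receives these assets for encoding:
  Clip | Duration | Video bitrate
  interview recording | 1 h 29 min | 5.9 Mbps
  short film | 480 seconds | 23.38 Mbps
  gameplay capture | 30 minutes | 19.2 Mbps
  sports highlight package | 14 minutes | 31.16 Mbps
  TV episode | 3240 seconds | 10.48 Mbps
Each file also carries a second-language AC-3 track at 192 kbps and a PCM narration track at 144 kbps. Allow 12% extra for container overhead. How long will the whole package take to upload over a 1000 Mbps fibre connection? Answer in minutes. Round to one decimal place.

Audio total: 192 + 144 = 336 kbps = 0.336 Mbps.
interview recording: 6.236 Mbps × 5340 s × 1.12 = 37296.3 Mb
short film: 23.716 Mbps × 480 s × 1.12 = 12749.7 Mb
gameplay capture: 19.536 Mbps × 1800 s × 1.12 = 39384.6 Mb
sports highlight package: 31.496 Mbps × 840 s × 1.12 = 29631.4 Mb
TV episode: 10.816 Mbps × 3240 s × 1.12 = 39249.1 Mb
Total: 158311.1 Mb = 19788.9 MB.
At 1000 Mbps: 158311.1 / 1000 = 158 s ≈ 2.64 minutes.

2.6 minutes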